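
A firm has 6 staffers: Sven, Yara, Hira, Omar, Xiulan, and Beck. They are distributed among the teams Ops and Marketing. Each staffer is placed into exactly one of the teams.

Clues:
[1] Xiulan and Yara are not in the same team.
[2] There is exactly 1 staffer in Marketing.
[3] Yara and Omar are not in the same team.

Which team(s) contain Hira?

Hira: Ops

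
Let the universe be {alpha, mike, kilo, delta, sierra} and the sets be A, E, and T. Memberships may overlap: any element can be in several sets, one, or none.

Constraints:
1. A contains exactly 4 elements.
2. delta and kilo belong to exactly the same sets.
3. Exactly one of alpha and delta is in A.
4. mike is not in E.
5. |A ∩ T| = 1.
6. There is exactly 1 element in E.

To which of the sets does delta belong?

delta: A

From (4): mike ∉ E.
Suppose delta ∉ A: no assignment then satisfies all the clues, so delta ∈ A.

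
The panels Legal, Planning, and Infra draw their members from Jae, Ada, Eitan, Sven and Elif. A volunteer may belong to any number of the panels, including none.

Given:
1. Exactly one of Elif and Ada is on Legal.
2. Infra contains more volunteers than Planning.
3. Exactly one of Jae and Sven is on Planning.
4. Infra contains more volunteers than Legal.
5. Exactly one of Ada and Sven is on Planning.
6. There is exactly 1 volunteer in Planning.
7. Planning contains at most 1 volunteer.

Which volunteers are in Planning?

Planning = {Sven}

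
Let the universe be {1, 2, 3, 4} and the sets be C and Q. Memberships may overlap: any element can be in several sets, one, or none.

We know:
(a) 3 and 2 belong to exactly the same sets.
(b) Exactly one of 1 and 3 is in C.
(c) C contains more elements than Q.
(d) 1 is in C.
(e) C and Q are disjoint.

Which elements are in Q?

Q = {}

From (d): 1 ∈ C.
(b) (exactly one): 3 ∉ C.
(e) (disjoint): 1 ∉ Q.
(a): 2 matches 3: 2 ∉ C.
Suppose 2 ∈ Q: no assignment then satisfies all the clues, so 2 ∉ Q.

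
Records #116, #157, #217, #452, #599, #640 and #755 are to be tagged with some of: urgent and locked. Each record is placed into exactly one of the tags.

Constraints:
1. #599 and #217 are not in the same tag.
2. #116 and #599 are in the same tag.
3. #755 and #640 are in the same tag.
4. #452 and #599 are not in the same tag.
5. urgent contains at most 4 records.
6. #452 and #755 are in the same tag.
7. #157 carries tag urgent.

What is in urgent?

From (7): #157 ∈ urgent.
Suppose #116 ∉ urgent: no assignment then satisfies all the clues, so #116 ∈ urgent.

urgent = {#116, #157, #599}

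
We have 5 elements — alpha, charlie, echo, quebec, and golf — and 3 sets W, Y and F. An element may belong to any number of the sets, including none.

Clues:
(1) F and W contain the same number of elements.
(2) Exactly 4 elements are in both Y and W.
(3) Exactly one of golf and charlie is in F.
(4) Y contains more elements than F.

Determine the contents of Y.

Y = {alpha, charlie, echo, golf, quebec}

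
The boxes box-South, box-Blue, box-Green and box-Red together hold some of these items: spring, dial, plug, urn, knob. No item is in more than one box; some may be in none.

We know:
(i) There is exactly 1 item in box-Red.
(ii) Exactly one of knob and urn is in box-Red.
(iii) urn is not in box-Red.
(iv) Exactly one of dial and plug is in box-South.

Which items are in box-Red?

box-Red = {knob}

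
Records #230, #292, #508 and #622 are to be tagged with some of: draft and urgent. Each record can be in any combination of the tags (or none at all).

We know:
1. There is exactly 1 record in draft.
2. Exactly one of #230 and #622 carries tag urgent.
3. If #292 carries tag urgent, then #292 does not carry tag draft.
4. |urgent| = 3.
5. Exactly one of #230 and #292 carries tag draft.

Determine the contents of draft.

draft = {#230}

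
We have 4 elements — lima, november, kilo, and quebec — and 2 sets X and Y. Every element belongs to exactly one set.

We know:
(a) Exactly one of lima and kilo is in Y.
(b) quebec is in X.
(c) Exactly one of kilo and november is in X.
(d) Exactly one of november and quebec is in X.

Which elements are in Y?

From (b): quebec ∈ X.
(d) (exactly one): november ∉ X.
Only one set left: november ∈ Y.
(c) (exactly one): kilo ∈ X.
(a) (exactly one): lima ∈ Y.

Y = {lima, november}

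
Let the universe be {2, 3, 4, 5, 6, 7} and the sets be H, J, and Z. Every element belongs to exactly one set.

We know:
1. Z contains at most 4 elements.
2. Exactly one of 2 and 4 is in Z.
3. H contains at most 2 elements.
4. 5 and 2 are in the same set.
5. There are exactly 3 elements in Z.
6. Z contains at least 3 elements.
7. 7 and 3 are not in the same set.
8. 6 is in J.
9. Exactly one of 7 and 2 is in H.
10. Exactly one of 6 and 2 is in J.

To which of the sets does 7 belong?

7: H

From (8): 6 ∈ J.
(10) (exactly one): 2 ∉ J.
(4): 5 matches 2: 5 ∉ J.
Suppose 7 ∉ H: no assignment then satisfies all the clues, so 7 ∈ H.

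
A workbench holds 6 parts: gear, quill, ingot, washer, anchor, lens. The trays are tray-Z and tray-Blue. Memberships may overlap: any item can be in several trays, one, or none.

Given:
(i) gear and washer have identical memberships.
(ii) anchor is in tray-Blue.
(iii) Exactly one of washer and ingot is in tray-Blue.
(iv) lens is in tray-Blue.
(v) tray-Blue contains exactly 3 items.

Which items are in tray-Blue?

tray-Blue = {anchor, ingot, lens}

From (ii): anchor ∈ tray-Blue.
From (iv): lens ∈ tray-Blue.
Suppose gear ∈ tray-Blue: no assignment then satisfies all the clues, so gear ∉ tray-Blue.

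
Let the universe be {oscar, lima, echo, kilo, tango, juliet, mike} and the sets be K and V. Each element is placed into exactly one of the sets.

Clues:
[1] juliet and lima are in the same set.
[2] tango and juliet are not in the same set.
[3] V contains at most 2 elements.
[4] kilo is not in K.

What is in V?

From (4): kilo ∉ K.
Only one set left: kilo ∈ V.
Suppose oscar ∈ V: no assignment then satisfies all the clues, so oscar ∉ V.

V = {kilo, tango}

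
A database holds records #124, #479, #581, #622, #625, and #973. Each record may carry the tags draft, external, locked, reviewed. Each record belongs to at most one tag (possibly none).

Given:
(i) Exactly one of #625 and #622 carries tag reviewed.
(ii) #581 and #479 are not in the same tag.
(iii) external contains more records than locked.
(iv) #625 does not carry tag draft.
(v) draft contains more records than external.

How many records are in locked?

0

From (iv): #625 ∉ draft.
Suppose #124 ∈ locked: no assignment then satisfies all the clues, so #124 ∉ locked.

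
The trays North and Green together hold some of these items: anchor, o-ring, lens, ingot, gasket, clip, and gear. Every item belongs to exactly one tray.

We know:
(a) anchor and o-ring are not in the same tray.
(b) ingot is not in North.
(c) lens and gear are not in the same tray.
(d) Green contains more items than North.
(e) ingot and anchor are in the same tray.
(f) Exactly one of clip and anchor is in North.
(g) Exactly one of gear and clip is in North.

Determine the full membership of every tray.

North = {clip, lens, o-ring}; Green = {anchor, gasket, gear, ingot}

From (b): ingot ∉ North.
(e): anchor matches ingot: anchor ∉ North.
(f) (exactly one): clip ∈ North.
(g) (exactly one): gear ∉ North.
Only one tray left: anchor ∈ Green.
Only one tray left: ingot ∈ Green.
Only one tray left: gear ∈ Green.
(a): o-ring ∉ Green.
(c): lens ∉ Green.
Only one tray left: o-ring ∈ North.
Only one tray left: lens ∈ North.
Suppose gasket ∈ North: no assignment then satisfies all the clues, so gasket ∉ North.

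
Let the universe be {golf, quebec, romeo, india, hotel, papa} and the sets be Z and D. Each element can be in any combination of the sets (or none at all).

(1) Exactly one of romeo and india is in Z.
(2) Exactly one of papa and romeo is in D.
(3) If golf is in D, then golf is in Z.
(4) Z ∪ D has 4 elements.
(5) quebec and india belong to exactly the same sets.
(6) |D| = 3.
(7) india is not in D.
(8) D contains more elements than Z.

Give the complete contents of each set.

Z = {golf, romeo}; D = {golf, hotel, papa}

From (7): india ∉ D.
(5): quebec matches india: quebec ∉ D.
Suppose golf ∉ Z: no assignment then satisfies all the clues, so golf ∈ Z.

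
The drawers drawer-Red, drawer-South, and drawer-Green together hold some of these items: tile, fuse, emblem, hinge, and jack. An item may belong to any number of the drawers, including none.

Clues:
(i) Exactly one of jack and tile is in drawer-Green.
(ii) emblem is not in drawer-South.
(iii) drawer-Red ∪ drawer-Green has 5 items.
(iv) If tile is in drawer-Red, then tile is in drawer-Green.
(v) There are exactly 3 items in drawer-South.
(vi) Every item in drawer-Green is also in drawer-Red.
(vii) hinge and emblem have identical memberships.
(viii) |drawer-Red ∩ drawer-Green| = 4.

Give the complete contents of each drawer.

drawer-Red = {emblem, fuse, hinge, jack, tile}; drawer-South = {fuse, jack, tile}; drawer-Green = {emblem, fuse, hinge, tile}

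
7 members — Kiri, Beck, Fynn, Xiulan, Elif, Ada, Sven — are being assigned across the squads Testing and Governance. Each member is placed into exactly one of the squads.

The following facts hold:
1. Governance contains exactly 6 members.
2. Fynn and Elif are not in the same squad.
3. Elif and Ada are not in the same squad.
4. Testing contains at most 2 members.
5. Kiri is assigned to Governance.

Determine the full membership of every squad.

Testing = {Elif}; Governance = {Ada, Beck, Fynn, Kiri, Sven, Xiulan}

From (5): Kiri ∈ Governance.
Suppose Beck ∈ Testing: no assignment then satisfies all the clues, so Beck ∉ Testing.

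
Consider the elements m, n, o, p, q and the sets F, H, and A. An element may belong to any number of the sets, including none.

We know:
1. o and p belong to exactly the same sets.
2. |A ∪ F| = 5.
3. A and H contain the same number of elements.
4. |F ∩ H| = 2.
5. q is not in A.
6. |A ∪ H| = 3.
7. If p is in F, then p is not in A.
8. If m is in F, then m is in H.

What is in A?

A = {m, n}

From (5): q ∉ A.
Suppose m ∉ A: no assignment then satisfies all the clues, so m ∈ A.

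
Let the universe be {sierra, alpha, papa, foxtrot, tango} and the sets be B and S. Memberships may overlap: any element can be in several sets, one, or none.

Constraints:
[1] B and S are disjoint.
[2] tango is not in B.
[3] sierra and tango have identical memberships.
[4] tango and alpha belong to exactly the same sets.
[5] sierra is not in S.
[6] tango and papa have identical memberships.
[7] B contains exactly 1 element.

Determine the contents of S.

S = {}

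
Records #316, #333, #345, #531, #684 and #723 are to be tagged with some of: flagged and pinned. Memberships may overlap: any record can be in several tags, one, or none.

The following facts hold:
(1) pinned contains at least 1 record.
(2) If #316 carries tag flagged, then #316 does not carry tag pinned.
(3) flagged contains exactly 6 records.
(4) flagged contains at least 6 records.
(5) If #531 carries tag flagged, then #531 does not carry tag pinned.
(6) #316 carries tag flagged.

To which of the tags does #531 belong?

From (6): #316 ∈ flagged.
(2): #316 ∉ pinned.
(3): only 6 candidates remain for flagged, so all are in.
(5): #531 ∉ pinned.

#531: flagged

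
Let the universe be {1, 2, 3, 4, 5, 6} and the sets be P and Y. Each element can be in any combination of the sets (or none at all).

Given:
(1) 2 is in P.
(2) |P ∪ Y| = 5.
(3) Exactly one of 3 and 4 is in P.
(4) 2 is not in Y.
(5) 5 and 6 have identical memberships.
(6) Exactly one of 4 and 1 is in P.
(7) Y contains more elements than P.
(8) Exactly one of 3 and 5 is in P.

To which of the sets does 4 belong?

From (1): 2 ∈ P.
From (4): 2 ∉ Y.
Suppose 4 ∈ P: no assignment then satisfies all the clues, so 4 ∉ P.

4: none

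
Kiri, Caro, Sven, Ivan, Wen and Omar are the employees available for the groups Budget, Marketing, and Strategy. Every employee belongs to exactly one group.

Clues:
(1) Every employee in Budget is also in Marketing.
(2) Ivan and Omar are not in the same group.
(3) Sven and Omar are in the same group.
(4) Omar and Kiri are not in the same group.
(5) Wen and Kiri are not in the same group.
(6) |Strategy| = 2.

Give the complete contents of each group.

Budget = {}; Marketing = {Caro, Omar, Sven, Wen}; Strategy = {Ivan, Kiri}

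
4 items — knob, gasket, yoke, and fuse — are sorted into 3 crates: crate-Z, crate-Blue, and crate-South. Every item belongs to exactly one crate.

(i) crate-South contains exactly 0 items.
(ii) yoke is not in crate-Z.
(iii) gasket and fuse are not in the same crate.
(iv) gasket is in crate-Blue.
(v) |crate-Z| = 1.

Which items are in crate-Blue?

crate-Blue = {gasket, knob, yoke}

From (ii): yoke ∉ crate-Z.
From (iv): gasket ∈ crate-Blue.
(i): crate-South already has 0, so the rest are out.
(iii): fuse ∉ crate-Blue.
Only one crate left: yoke ∈ crate-Blue.
Only one crate left: fuse ∈ crate-Z.
(v): crate-Z already has 1, so the rest are out.
Only one crate left: knob ∈ crate-Blue.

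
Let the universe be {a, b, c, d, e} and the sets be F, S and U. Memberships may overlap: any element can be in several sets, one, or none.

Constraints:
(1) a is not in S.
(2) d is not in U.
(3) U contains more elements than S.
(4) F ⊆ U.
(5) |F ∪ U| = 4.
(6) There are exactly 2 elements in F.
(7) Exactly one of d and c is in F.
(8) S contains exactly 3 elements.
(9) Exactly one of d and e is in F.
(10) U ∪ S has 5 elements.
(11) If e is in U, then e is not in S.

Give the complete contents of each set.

F = {c, e}; S = {b, c, d}; U = {a, b, c, e}

From (1): a ∉ S.
From (2): d ∉ U.
(4) contrapositive: d ∉ F.
(7) (exactly one): c ∈ F.
(9) (exactly one): e ∈ F.
(4) with c ∈ F: c ∈ U.
(4) with e ∈ F: e ∈ U.
(6): F already has 2, so the rest are out.
(11): e ∉ S.
(8): only 3 candidates remain for S, so all are in.
Suppose a ∉ U: no assignment then satisfies all the clues, so a ∈ U.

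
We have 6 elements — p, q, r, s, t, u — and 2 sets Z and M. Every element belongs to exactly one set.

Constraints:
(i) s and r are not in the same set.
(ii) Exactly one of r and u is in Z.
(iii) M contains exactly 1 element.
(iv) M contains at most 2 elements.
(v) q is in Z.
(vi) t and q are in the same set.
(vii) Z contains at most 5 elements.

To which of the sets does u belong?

From (v): q ∈ Z.
(vi): t matches q: t ∈ Z.
Suppose u ∉ Z: no assignment then satisfies all the clues, so u ∈ Z.

u: Z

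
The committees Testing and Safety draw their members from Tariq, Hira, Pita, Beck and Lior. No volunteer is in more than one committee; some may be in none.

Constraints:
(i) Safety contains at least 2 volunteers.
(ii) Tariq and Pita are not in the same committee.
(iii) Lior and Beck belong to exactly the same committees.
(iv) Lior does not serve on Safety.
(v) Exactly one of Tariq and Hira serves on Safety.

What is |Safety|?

2

From (iv): Lior ∉ Safety.
(iii): Beck matches Lior: Beck ∉ Safety.
Suppose Tariq ∈ Safety: no assignment then satisfies all the clues, so Tariq ∉ Safety.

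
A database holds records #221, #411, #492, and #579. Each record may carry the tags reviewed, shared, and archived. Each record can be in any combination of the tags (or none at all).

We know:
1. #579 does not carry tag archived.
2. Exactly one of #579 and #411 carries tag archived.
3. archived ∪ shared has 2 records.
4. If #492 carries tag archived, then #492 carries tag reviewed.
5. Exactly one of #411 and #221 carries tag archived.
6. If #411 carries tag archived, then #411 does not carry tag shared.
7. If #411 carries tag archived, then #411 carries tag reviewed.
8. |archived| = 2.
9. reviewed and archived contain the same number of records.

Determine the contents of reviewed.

reviewed = {#411, #492}

From (1): #579 ∉ archived.
(2) (exactly one): #411 ∈ archived.
(5) (exactly one): #221 ∉ archived.
(6): #411 ∉ shared.
(7): #411 ∈ reviewed.
(8): only 2 candidates remain for archived, so all are in.
(4): #492 ∈ reviewed.
Suppose #221 ∈ reviewed: no assignment then satisfies all the clues, so #221 ∉ reviewed.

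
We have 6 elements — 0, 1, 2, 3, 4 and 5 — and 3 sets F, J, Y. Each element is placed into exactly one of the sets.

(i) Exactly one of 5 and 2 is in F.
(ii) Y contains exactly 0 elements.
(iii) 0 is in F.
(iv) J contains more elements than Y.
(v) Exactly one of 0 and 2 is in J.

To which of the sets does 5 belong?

5: F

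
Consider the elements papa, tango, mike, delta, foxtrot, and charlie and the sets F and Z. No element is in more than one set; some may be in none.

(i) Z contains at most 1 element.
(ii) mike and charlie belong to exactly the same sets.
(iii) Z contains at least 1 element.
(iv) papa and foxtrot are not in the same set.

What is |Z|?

1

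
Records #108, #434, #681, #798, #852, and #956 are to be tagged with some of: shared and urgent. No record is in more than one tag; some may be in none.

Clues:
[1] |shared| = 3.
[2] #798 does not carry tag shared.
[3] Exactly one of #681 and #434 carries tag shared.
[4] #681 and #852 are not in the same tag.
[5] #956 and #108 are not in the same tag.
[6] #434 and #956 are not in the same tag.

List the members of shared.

shared = {#108, #434, #852}

From (2): #798 ∉ shared.
Suppose #108 ∉ shared: no assignment then satisfies all the clues, so #108 ∈ shared.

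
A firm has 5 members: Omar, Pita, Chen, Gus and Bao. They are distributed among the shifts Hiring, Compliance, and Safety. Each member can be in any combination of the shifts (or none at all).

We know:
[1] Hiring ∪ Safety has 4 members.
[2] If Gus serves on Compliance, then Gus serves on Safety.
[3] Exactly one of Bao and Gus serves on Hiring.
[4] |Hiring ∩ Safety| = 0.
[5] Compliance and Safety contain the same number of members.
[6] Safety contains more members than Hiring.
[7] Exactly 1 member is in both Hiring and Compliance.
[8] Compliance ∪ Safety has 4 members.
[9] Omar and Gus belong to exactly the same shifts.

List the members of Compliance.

Compliance = {Bao, Gus, Omar}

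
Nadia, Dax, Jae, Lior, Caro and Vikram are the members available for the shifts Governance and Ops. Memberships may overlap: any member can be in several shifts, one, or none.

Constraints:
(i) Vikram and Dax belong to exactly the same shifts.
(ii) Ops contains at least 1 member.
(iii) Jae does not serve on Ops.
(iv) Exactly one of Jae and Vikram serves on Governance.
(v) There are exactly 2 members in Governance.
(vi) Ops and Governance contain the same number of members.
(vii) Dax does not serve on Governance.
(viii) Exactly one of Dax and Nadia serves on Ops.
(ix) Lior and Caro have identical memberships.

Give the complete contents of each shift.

From (iii): Jae ∉ Ops.
From (vii): Dax ∉ Governance.
(i): Vikram matches Dax: Vikram ∉ Governance.
(iv) (exactly one): Jae ∈ Governance.
Suppose Nadia ∉ Governance: no assignment then satisfies all the clues, so Nadia ∈ Governance.

Governance = {Jae, Nadia}; Ops = {Dax, Vikram}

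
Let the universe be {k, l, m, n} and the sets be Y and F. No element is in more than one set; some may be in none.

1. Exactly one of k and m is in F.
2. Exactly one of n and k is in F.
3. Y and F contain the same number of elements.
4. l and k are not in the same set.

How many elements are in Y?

1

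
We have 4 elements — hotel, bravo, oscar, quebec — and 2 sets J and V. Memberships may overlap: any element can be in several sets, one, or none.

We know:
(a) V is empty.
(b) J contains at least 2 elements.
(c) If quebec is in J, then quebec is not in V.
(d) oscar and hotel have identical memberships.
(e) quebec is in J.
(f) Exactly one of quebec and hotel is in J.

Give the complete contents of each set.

From (e): quebec ∈ J.
(a): V already has 0, so the rest are out.
(f) (exactly one): hotel ∉ J.
(d): oscar matches hotel: oscar ∉ J.
(b): only 2 candidates remain for J, so all are in.

J = {bravo, quebec}; V = {}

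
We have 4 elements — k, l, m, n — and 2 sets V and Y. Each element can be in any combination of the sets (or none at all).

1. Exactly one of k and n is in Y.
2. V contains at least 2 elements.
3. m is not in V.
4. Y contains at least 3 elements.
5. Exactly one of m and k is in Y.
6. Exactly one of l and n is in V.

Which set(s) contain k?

k: V

From (3): m ∉ V.
Suppose k ∉ V: no assignment then satisfies all the clues, so k ∈ V.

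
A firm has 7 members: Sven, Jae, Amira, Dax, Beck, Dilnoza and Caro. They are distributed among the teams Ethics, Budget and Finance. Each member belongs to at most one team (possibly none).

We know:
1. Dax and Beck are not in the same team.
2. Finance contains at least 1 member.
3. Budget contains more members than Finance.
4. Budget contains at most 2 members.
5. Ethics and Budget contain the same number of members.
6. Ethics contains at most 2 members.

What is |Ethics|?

2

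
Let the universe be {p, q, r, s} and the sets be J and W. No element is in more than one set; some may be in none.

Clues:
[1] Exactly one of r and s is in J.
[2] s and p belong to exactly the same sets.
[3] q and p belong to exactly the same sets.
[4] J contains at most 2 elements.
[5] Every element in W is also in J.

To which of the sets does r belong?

r: J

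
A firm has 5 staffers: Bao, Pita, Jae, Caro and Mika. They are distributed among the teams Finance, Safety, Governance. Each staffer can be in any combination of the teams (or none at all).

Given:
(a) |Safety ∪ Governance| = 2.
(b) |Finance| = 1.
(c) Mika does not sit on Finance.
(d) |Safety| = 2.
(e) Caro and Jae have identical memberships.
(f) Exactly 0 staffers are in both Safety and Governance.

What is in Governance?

Governance = {}

From (c): Mika ∉ Finance.
Suppose Bao ∈ Governance: no assignment then satisfies all the clues, so Bao ∉ Governance.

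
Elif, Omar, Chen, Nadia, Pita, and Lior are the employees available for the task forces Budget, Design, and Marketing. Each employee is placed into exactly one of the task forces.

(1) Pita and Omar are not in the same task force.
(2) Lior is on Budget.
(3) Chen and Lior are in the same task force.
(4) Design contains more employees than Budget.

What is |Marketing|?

1

From (2): Lior ∈ Budget.
(3): Chen matches Lior: Chen ∈ Budget.
Suppose Elif ∈ Budget: no assignment then satisfies all the clues, so Elif ∉ Budget.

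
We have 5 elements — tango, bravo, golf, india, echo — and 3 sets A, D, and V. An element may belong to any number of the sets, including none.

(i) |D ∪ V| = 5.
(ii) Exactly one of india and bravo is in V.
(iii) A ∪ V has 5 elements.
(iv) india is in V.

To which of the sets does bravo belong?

From (iv): india ∈ V.
(ii) (exactly one): bravo ∉ V.
Suppose bravo ∉ A: no assignment then satisfies all the clues, so bravo ∈ A.

bravo: A, D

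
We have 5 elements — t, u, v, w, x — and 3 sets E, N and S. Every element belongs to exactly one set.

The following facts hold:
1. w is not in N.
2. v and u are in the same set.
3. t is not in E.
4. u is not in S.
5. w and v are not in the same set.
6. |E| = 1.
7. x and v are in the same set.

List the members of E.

E = {w}

From (1): w ∉ N.
From (3): t ∉ E.
From (4): u ∉ S.
(2): v matches u: v ∉ S.
(7): x matches v: x ∉ S.
Suppose u ∈ E: no assignment then satisfies all the clues, so u ∉ E.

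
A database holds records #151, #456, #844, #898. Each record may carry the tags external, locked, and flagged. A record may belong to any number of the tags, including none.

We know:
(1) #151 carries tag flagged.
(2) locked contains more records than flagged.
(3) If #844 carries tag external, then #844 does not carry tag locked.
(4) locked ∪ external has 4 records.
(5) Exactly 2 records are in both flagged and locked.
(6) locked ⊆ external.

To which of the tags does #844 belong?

#844: external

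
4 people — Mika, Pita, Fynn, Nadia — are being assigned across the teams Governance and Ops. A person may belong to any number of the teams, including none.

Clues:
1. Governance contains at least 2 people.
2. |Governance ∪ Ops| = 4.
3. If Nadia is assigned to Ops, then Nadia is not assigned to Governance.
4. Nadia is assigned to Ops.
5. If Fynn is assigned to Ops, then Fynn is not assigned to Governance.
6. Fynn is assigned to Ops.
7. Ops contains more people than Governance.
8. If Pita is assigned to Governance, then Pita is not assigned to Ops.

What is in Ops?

From (4): Nadia ∈ Ops.
From (6): Fynn ∈ Ops.
(3): Nadia ∉ Governance.
(5): Fynn ∉ Governance.
(1): only 2 candidates remain for Governance, so all are in.
(8): Pita ∉ Ops.
Suppose Mika ∉ Ops: no assignment then satisfies all the clues, so Mika ∈ Ops.

Ops = {Fynn, Mika, Nadia}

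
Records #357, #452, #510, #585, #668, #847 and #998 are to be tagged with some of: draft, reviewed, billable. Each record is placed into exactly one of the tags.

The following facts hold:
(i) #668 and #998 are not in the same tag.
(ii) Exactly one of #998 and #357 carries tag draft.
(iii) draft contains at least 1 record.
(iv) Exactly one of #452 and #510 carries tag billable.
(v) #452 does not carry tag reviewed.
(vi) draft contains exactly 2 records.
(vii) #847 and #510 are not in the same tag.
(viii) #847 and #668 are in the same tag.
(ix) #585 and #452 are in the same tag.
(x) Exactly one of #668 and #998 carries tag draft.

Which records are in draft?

From (v): #452 ∉ reviewed.
(ix): #585 matches #452: #585 ∉ reviewed.
Suppose #357 ∈ draft: no assignment then satisfies all the clues, so #357 ∉ draft.

draft = {#510, #998}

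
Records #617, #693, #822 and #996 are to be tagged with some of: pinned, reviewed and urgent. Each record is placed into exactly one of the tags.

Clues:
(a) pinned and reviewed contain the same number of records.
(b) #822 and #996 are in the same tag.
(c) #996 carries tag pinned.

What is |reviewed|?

2

From (c): #996 ∈ pinned.
(b): #822 matches #996: #822 ∈ pinned.
Suppose #617 ∈ pinned: no assignment then satisfies all the clues, so #617 ∉ pinned.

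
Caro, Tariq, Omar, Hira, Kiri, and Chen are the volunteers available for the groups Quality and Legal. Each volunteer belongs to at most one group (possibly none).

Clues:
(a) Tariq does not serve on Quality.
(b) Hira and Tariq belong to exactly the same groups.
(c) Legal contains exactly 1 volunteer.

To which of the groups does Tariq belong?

From (a): Tariq ∉ Quality.
(b): Hira matches Tariq: Hira ∉ Quality.
Suppose Tariq ∈ Legal: no assignment then satisfies all the clues, so Tariq ∉ Legal.

Tariq: none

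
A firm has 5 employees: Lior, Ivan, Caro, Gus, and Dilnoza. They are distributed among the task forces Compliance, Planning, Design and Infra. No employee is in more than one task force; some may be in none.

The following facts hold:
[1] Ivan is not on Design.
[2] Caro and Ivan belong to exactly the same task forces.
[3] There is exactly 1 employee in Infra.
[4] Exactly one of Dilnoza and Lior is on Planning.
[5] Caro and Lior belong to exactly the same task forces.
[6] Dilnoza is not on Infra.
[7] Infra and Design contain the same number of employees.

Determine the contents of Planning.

Planning = {Caro, Ivan, Lior}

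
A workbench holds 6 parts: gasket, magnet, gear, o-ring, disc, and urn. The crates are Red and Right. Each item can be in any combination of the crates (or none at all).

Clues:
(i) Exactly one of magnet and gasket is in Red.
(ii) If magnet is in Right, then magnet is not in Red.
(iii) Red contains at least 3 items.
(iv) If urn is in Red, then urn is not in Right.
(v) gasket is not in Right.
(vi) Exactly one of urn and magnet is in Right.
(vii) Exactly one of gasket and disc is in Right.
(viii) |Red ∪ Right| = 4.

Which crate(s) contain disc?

disc: Red, Right

From (v): gasket ∉ Right.
(vii) (exactly one): disc ∈ Right.
Suppose disc ∉ Red: no assignment then satisfies all the clues, so disc ∈ Red.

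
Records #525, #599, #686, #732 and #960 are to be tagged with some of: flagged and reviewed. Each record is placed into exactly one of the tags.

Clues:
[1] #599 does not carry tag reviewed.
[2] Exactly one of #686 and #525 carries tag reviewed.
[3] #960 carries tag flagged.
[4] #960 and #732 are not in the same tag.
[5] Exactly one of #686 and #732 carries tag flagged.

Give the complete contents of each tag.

flagged = {#599, #686, #960}; reviewed = {#525, #732}

From (1): #599 ∉ reviewed.
From (3): #960 ∈ flagged.
(4): #732 ∉ flagged.
(5) (exactly one): #686 ∈ flagged.
Only one tag left: #599 ∈ flagged.
Only one tag left: #732 ∈ reviewed.
(2) (exactly one): #525 ∈ reviewed.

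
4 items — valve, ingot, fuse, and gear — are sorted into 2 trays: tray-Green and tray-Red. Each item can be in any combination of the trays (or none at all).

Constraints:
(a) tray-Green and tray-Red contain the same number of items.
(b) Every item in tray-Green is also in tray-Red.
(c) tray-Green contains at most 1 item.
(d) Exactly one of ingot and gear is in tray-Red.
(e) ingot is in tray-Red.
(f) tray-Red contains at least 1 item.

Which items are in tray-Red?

tray-Red = {ingot}

From (e): ingot ∈ tray-Red.
(d) (exactly one): gear ∉ tray-Red.
(b) contrapositive: gear ∉ tray-Green.
Suppose valve ∈ tray-Red: no assignment then satisfies all the clues, so valve ∉ tray-Red.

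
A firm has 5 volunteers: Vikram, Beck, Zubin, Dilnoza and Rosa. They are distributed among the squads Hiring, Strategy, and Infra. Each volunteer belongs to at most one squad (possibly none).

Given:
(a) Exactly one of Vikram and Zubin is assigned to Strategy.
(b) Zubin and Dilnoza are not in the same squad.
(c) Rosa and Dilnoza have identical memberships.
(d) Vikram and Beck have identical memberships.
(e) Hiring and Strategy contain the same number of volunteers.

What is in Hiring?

Hiring = {Dilnoza, Rosa}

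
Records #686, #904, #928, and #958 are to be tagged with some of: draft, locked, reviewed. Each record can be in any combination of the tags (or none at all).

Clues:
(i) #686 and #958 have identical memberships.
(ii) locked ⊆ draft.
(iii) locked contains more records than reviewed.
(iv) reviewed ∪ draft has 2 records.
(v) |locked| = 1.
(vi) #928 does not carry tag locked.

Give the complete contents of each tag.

draft = {#904, #928}; locked = {#904}; reviewed = {}

From (vi): #928 ∉ locked.
Suppose #686 ∈ draft: no assignment then satisfies all the clues, so #686 ∉ draft.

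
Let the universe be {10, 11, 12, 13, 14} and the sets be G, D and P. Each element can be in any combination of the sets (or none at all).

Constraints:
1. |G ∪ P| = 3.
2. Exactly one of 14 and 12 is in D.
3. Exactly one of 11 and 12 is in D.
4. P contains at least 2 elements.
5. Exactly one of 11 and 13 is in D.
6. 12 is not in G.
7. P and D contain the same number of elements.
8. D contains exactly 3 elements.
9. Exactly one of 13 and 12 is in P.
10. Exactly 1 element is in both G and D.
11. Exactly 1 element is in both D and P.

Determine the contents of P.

P = {11, 13, 14}

From (6): 12 ∉ G.
Suppose 10 ∈ P: no assignment then satisfies all the clues, so 10 ∉ P.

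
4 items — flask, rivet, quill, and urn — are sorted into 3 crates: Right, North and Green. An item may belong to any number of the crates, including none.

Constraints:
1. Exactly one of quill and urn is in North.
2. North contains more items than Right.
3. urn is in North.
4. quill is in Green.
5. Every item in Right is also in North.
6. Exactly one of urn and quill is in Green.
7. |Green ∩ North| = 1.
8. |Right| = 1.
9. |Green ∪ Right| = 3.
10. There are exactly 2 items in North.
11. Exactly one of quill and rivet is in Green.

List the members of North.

North = {flask, urn}

From (3): urn ∈ North.
From (4): quill ∈ Green.
(1) (exactly one): quill ∉ North.
(5) contrapositive: quill ∉ Right.
(6) (exactly one): urn ∉ Green.
(11) (exactly one): rivet ∉ Green.
Suppose flask ∉ North: no assignment then satisfies all the clues, so flask ∈ North.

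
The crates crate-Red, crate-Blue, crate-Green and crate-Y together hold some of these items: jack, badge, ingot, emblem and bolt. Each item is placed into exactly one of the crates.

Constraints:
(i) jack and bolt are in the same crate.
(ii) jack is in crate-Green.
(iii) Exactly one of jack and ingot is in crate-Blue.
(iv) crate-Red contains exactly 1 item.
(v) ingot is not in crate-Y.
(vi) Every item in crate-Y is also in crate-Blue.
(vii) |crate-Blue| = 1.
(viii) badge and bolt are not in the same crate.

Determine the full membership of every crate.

From (ii): jack ∈ crate-Green.
From (v): ingot ∉ crate-Y.
(i): bolt matches jack: bolt ∉ crate-Red.
(i): bolt matches jack: bolt ∉ crate-Blue.
(i): bolt matches jack: bolt ∈ crate-Green.
(iii) (exactly one): ingot ∈ crate-Blue.
(vii): crate-Blue already has 1, so the rest are out.
(viii): badge ∉ crate-Green.
(vi) contrapositive: badge ∉ crate-Y.
(vi) contrapositive: emblem ∉ crate-Y.
Only one crate left: badge ∈ crate-Red.
Only one crate left: emblem ∈ crate-Green.

crate-Red = {badge}; crate-Blue = {ingot}; crate-Green = {bolt, emblem, jack}; crate-Y = {}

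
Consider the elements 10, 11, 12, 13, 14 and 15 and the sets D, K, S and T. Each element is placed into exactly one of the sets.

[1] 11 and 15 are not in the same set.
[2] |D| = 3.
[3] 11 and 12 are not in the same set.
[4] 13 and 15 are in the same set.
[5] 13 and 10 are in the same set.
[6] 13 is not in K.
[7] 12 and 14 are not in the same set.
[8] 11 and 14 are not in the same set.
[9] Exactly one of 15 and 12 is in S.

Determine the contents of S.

From (6): 13 ∉ K.
(4): 15 matches 13: 15 ∉ K.
(5): 10 matches 13: 10 ∉ K.
Suppose 10 ∈ S: no assignment then satisfies all the clues, so 10 ∉ S.

S = {12}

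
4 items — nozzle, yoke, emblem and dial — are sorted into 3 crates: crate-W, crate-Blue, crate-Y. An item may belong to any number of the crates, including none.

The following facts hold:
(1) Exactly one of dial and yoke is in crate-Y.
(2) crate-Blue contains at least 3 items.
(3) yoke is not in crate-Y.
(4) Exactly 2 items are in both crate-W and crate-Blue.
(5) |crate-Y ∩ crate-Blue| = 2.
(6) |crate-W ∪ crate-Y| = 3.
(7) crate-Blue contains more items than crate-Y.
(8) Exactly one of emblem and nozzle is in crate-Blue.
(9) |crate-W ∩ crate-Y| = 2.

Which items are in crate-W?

From (3): yoke ∉ crate-Y.
(1) (exactly one): dial ∈ crate-Y.
Suppose nozzle ∉ crate-W: no assignment then satisfies all the clues, so nozzle ∈ crate-W.

crate-W = {dial, emblem, nozzle}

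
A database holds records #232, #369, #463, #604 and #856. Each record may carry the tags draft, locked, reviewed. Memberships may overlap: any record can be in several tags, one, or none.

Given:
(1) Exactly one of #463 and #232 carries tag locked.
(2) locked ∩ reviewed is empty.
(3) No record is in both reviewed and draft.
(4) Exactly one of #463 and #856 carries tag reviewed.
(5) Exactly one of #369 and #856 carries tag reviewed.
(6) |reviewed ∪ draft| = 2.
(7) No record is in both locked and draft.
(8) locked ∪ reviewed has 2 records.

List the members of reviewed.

reviewed = {#856}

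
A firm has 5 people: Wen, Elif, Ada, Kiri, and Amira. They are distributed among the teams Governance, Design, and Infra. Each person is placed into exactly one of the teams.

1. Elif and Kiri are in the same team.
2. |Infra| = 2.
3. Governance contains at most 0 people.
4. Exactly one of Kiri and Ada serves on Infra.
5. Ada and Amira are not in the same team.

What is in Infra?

Infra = {Ada, Wen}

(3): Governance already has 0, so the rest are out.
Suppose Wen ∉ Infra: no assignment then satisfies all the clues, so Wen ∈ Infra.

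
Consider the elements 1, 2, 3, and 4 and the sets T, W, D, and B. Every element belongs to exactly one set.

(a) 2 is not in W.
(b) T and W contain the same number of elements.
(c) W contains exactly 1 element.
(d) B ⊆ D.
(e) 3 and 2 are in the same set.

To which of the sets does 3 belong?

3: D

From (a): 2 ∉ W.
(e): 3 matches 2: 3 ∉ W.
Suppose 3 ∈ T: no assignment then satisfies all the clues, so 3 ∉ T.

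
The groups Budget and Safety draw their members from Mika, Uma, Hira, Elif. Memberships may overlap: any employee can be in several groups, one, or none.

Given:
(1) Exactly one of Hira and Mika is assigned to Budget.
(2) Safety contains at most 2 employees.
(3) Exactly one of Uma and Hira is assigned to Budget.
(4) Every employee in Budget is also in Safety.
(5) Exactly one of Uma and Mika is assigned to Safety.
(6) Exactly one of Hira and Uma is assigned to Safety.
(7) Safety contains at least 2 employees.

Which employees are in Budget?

Budget = {Hira}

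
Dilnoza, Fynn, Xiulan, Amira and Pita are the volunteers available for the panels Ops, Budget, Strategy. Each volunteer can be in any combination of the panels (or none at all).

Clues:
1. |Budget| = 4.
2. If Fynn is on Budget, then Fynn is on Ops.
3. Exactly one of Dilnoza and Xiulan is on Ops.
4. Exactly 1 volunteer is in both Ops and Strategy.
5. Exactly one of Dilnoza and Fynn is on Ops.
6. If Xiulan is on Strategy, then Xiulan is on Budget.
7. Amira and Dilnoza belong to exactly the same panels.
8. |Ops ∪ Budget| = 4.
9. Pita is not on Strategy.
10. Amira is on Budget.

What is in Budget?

From (9): Pita ∉ Strategy.
From (10): Amira ∈ Budget.
(7): Dilnoza matches Amira: Dilnoza ∈ Budget.
Suppose Fynn ∉ Budget: no assignment then satisfies all the clues, so Fynn ∈ Budget.

Budget = {Amira, Dilnoza, Fynn, Xiulan}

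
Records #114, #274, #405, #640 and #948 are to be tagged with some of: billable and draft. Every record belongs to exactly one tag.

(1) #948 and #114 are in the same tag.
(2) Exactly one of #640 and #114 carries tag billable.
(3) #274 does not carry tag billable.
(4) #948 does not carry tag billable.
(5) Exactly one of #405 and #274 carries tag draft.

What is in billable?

billable = {#405, #640}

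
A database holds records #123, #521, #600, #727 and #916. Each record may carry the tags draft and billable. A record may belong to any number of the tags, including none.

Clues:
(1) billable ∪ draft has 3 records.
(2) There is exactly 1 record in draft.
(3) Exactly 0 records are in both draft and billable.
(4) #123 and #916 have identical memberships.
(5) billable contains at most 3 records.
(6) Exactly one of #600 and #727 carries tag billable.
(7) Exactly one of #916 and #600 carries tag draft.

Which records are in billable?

billable = {#521, #727}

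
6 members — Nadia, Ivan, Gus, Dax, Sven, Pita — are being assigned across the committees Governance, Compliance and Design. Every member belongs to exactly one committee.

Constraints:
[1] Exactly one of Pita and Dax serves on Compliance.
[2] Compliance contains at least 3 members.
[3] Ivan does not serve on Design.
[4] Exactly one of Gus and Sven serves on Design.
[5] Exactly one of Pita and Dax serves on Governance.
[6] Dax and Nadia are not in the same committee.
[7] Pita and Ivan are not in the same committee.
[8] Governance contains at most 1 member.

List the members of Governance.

Governance = {Pita}

From (3): Ivan ∉ Design.
Suppose Nadia ∈ Governance: no assignment then satisfies all the clues, so Nadia ∉ Governance.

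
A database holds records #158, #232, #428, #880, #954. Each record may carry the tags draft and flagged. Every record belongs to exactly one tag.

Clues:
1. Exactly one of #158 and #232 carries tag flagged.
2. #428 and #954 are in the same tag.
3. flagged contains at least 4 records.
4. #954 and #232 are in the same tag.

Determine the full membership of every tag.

draft = {#158}; flagged = {#232, #428, #880, #954}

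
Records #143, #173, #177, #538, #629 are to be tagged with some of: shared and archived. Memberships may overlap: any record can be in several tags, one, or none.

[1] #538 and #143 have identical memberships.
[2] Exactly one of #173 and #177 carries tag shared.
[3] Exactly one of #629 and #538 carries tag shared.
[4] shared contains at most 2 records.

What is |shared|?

2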